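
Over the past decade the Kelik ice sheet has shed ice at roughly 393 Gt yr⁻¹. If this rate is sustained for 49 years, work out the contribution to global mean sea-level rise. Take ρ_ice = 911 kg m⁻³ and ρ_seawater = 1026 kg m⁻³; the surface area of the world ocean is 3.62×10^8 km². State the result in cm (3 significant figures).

Total mass lost = 393 Gt/yr × 49 yr = 1.926×10^4 Gt = 1.926×10^16 kg.
ρ_w = 1026 kg m⁻³, so water volume = 1.926×10^16 / 1026 = 1.877×10^13 m³.
Δh = 1.877×10^13 / 3.62×10^14 = 0.0518 m = 5.18 cm.

≈ 5.18 cm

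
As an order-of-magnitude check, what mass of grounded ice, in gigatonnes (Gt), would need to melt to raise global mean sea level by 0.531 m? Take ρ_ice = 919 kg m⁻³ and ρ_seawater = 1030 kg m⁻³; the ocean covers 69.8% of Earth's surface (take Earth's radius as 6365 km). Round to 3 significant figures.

Required water volume = Δh × A = 0.531 m × 3.55×10^14 m² = 1.887×10^14 m³.
ρ_w = 1030 kg m⁻³, so the mass of water = 1.887×10^14 m³ × 1030 kg m⁻³ = 1.944×10^17 kg = 1.94×10^5 Gt (and the same mass of ice, by conservation).

≈ 1.94×10^5 Gt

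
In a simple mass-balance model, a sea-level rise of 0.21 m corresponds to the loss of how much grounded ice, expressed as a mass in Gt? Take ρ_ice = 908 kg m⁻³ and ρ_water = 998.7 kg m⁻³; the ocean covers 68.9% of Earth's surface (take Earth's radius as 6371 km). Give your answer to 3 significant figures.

≈ 7.37×10^4 Gt

Required water volume = Δh × A = 0.21 m × 3.51×10^14 m² = 7.380×10^13 m³.
ρ_w = 998.7 kg m⁻³, so the mass of water = 7.380×10^13 m³ × 998.7 kg m⁻³ = 7.371×10^16 kg = 7.37×10^4 Gt (and the same mass of ice, by conservation).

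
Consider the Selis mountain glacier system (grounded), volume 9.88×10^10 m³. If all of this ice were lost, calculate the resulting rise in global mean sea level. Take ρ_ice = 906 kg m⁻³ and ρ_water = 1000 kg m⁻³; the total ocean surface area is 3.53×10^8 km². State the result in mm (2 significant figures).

Selis: 9.88×10^10 m³ × (906/1000) = 8.951×10^10 m³ of water.
Spread over 3.53×10^14 m² of ocean, Δh = 8.951×10^10 / 3.53×10^14 = 2.54×10^-4 m = 0.25 mm.

≈ 0.25 mm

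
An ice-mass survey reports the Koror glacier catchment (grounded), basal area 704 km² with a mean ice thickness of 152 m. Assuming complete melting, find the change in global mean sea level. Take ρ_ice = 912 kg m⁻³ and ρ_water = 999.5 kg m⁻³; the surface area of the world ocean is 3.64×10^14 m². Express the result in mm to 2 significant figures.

≈ 0.27 mm

Koror: ice volume = 704 km² × 152 m = 107.0 km³; 107.0 × (912/999.5) = 97.64 km³ of water.
Spread over 3.64×10^14 m² of ocean, Δh = 9.764×10^10 / 3.64×10^14 = 2.68×10^-4 m = 0.27 mm.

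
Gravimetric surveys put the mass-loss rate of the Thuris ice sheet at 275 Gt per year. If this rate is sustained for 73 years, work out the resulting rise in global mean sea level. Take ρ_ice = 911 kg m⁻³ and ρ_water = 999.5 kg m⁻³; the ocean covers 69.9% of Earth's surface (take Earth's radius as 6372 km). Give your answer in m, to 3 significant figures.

Total mass lost = 275 Gt/yr × 73 yr = 2.008×10^4 Gt = 2.008×10^16 kg.
ρ_w = 999.5 kg m⁻³, so water volume = 2.008×10^16 / 999.5 = 2.009×10^13 m³.
Δh = 2.009×10^13 / 3.57×10^14 = 0.0563 m.

≈ 0.0563 m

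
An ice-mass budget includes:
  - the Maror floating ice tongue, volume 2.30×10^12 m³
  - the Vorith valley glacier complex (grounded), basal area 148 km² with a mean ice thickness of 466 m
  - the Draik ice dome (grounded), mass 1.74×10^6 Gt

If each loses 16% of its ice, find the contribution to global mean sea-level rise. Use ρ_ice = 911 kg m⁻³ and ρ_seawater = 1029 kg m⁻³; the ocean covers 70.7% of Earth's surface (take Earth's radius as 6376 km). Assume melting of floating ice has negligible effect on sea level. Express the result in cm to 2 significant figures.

≈ 75 cm

The Maror floating ice tongue is floating and already displaces its own weight of water, so its melt adds essentially nothing to sea level.
Vorith: ice volume = 148 km² × 466 m = 68.97 km³; 0.16 × 68.97 × (911/1029) = 9.769 km³ of water.
Draik: 0.16 × 1.74×10^6 Gt = 2.784×10^17 kg; dividing by ρ_w = 1029 kg m⁻³ gives 2.706×10^14 m³ of water.
Total added water ≈ 2.706×10^14 m³ over 3.61×10^14 m² → Δh = 0.749 m = 75 cm.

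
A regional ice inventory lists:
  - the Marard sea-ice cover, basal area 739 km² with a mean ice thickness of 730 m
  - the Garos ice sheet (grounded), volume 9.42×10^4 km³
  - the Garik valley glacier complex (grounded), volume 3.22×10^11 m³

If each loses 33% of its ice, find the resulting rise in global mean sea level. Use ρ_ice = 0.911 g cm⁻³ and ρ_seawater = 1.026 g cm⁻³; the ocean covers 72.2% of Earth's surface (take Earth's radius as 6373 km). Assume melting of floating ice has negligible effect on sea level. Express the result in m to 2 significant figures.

≈ 0.075 m

The Marard sea-ice cover is floating and already displaces its own weight of water, so its melt adds essentially nothing to sea level.
Garos: 0.33 × 9.42×10^4 km³ × (911/1026) = 2.760×10^4 km³ of water.
Garik: 0.33 × 3.22×10^11 m³ × (911/1026) = 9.435×10^10 m³ of water.
Total added water ≈ 2.770×10^13 m³ over 3.68×10^14 m² → Δh = 0.0752 m.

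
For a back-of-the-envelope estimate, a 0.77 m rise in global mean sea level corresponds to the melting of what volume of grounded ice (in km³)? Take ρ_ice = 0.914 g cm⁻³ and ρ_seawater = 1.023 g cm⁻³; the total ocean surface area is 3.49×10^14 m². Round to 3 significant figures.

Required water volume = Δh × A = 0.77 m × 3.49×10^14 m² = 2.687×10^14 m³ = 2.687×10^5 km³.
Ice volume = water volume × ρ_w/ρ_ice = 2.687×10^5 × 1023/914 = 3.01×10^5 km³.

≈ 3.01×10^5 km³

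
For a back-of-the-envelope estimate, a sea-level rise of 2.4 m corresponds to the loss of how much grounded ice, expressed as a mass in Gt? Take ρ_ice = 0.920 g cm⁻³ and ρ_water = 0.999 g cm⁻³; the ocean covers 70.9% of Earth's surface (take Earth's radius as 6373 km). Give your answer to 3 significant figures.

≈ 8.68×10^5 Gt

Required water volume = Δh × A = 2.4 m × 3.62×10^14 m² = 8.685×10^14 m³.
ρ_w = 0.999 g cm⁻³ = 999 kg m⁻³, so the mass of water = 8.685×10^14 m³ × 999 kg m⁻³ = 8.676×10^17 kg = 8.68×10^5 Gt (and the same mass of ice, by conservation).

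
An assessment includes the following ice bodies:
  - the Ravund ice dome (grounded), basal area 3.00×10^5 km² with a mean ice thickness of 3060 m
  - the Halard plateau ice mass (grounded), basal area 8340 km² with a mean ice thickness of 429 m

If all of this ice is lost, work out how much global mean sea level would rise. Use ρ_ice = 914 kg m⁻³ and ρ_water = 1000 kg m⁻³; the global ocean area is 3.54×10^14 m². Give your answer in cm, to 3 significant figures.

Ravund: ice volume = 3.00×10^5 km² × 3060 m = 9.180×10^5 km³; 9.180×10^5 × (914/1000) = 8.391×10^5 km³ of water.
Halard: ice volume = 8340 km² × 429 m = 3578 km³; 3578 × (914/1000) = 3270 km³ of water.
Total added water ≈ 8.423×10^14 m³ over 3.54×10^14 m² → Δh = 2.38 m = 238 cm.

≈ 238 cm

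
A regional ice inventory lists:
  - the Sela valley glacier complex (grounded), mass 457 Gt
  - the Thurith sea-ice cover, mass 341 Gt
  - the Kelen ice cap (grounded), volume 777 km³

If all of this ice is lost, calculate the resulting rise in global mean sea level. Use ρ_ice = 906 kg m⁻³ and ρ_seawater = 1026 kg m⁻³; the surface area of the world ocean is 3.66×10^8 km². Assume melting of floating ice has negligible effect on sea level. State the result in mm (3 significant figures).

Sela: 457 Gt = 4.570×10^14 kg; dividing by ρ_w = 1026 kg m⁻³ gives 4.454×10^11 m³ of water.
The Thurith sea-ice cover is floating and already displaces its own weight of water, so its melt adds essentially nothing to sea level.
Kelen: 777 km³ × (906/1026) = 686.1 km³ of water.
Total added water ≈ 1.132×10^12 m³ over 3.66×10^14 m² → Δh = 3.09×10^-3 m = 3.09 mm.

≈ 3.09 mm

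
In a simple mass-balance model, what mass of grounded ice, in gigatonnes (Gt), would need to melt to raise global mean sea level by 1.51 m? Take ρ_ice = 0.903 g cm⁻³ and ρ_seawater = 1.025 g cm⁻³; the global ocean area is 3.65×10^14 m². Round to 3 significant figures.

≈ 5.65×10^5 Gt

Required water volume = Δh × A = 1.51 m × 3.65×10^14 m² = 5.512×10^14 m³.
ρ_w = 1.025 g cm⁻³ = 1025 kg m⁻³, so the mass of water = 5.512×10^14 m³ × 1025 kg m⁻³ = 5.649×10^17 kg = 5.65×10^5 Gt (and the same mass of ice, by conservation).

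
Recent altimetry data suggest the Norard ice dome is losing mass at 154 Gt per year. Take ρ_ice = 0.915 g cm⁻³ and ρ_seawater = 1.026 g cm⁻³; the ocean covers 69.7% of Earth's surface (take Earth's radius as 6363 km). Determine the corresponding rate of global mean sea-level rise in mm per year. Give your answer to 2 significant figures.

≈ 0.42 mm/yr

ρ_w = 1.026 g cm⁻³ = 1026 kg m⁻³. Annual water volume added = 154 Gt / ρ_w = 1.540×10^14 kg / 1026 kg m⁻³ = 1.501×10^11 m³.
Δh per year = 1.501×10^11 / 3.55×10^14 = 4.23×10^-4 m = 0.42 mm.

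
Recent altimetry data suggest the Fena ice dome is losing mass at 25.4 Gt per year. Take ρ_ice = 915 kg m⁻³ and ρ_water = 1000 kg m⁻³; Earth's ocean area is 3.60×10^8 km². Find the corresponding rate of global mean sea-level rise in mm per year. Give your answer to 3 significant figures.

ρ_w = 1000 kg m⁻³. Annual water volume added = 25.4 Gt / ρ_w = 2.540×10^13 kg / 1000 kg m⁻³ = 2.540×10^10 m³.
Δh per year = 2.540×10^10 / 3.60×10^14 = 7.06×10^-5 m = 0.0706 mm.

≈ 0.0706 mm/yr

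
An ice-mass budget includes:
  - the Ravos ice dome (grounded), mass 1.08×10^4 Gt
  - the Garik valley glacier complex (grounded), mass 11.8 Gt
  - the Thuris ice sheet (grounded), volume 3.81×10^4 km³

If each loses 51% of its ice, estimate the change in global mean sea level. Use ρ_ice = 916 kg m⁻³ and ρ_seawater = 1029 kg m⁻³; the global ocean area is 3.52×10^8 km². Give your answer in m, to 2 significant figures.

≈ 0.064 m

Ravos: 0.51 × 1.08×10^4 Gt = 5.508×10^15 kg; dividing by ρ_w = 1029 kg m⁻³ gives 5.353×10^12 m³ of water.
Garik: 0.51 × 11.8 Gt = 6.018×10^12 kg; dividing by ρ_w = 1029 kg m⁻³ gives 5.848×10^9 m³ of water.
Thuris: 0.51 × 3.81×10^4 km³ × (916/1029) = 1.730×10^4 km³ of water.
Total added water ≈ 2.266×10^13 m³ over 3.52×10^14 m² → Δh = 0.0644 m.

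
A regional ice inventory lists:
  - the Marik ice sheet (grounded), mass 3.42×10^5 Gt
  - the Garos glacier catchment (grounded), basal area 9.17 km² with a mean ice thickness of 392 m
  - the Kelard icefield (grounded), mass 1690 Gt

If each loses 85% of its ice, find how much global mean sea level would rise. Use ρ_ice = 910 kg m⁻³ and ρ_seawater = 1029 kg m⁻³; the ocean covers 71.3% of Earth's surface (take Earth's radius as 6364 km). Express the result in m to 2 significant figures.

Marik: 0.85 × 3.42×10^5 Gt = 2.907×10^17 kg; dividing by ρ_w = 1029 kg m⁻³ gives 2.825×10^14 m³ of water.
Garos: ice volume = 9.17 km² × 392 m = 3.595 km³; 0.85 × 3.595 × (910/1029) = 2.702 km³ of water.
Kelard: 0.85 × 1690 Gt = 1.436×10^15 kg; dividing by ρ_w = 1029 kg m⁻³ gives 1.396×10^12 m³ of water.
Total added water ≈ 2.839×10^14 m³ over 3.63×10^14 m² → Δh = 0.782 m.

≈ 0.78 m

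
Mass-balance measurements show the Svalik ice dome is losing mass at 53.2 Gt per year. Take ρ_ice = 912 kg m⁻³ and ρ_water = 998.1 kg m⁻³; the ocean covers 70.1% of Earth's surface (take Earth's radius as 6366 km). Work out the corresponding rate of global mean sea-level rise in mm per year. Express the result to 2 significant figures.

ρ_w = 998.1 kg m⁻³. Annual water volume added = 53.2 Gt / ρ_w = 5.320×10^13 kg / 998.1 kg m⁻³ = 5.330×10^10 m³.
Δh per year = 5.330×10^10 / 3.57×10^14 = 1.49×10^-4 m = 0.15 mm.

≈ 0.15 mm/yr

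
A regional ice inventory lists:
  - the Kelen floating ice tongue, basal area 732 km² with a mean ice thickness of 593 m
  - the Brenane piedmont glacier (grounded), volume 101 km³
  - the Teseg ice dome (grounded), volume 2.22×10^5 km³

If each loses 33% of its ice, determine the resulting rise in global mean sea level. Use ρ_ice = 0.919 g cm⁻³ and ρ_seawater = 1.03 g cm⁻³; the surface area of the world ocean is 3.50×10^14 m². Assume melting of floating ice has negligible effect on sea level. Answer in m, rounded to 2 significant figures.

≈ 0.19 m

The Kelen floating ice tongue is floating and already displaces its own weight of water, so its melt adds essentially nothing to sea level.
Brenane: 0.33 × 101 km³ × (919/1030) = 29.74 km³ of water.
Teseg: 0.33 × 2.22×10^5 km³ × (919/1030) = 6.536×10^4 km³ of water.
Total added water ≈ 6.539×10^13 m³ over 3.50×10^14 m² → Δh = 0.187 m.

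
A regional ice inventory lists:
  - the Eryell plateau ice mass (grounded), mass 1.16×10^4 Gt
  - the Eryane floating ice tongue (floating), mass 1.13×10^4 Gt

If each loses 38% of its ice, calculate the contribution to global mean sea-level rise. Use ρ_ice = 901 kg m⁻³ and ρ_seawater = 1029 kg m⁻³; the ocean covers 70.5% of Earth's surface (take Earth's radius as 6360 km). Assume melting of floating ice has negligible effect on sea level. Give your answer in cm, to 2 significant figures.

Eryell: 0.38 × 1.16×10^4 Gt = 4.408×10^15 kg; dividing by ρ_w = 1029 kg m⁻³ gives 4.284×10^12 m³ of water.
The Eryane floating ice tongue is floating and already displaces its own weight of water, so its melt adds essentially nothing to sea level.
Total added water ≈ 4.284×10^12 m³ over 3.58×10^14 m² → Δh = 0.0120 m = 1.2 cm.

≈ 1.2 cm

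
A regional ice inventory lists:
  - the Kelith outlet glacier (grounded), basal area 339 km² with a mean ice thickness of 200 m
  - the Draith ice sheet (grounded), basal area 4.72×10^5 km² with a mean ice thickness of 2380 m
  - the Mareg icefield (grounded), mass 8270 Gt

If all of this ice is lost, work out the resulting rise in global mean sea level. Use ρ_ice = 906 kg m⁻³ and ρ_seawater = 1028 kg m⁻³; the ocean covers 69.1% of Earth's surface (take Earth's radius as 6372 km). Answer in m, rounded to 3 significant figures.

≈ 2.83 m

Kelith: ice volume = 339 km² × 200 m = 67.80 km³; 67.80 × (906/1028) = 59.75 km³ of water.
Draith: ice volume = 4.72×10^5 km² × 2380 m = 1.123×10^6 km³; 1.123×10^6 × (906/1028) = 9.900×10^5 km³ of water.
Mareg: 8270 Gt = 8.270×10^15 kg; dividing by ρ_w = 1028 kg m⁻³ gives 8.045×10^12 m³ of water.
Total added water ≈ 9.981×10^14 m³ over 3.53×10^14 m² → Δh = 2.83 m.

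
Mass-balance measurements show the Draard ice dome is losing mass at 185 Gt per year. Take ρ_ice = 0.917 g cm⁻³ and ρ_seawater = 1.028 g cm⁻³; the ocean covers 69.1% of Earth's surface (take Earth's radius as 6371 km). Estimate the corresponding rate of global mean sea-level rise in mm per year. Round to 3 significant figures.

ρ_w = 1.028 g cm⁻³ = 1028 kg m⁻³. Annual water volume added = 185 Gt / ρ_w = 1.850×10^14 kg / 1028 kg m⁻³ = 1.800×10^11 m³.
Δh per year = 1.800×10^11 / 3.52×10^14 = 5.11×10^-4 m = 0.511 mm.

≈ 0.511 mm/yr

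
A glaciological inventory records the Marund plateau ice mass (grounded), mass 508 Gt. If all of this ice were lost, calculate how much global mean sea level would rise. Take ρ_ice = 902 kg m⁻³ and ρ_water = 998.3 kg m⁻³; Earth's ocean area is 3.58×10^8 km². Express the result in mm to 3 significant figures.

Marund: 508 Gt = 5.080×10^14 kg; dividing by ρ_w = 998.3 kg m⁻³ gives 5.089×10^11 m³ of water.
Spread over 3.58×10^14 m² of ocean, Δh = 5.089×10^11 / 3.58×10^14 = 1.42×10^-3 m = 1.42 mm.

≈ 1.42 mm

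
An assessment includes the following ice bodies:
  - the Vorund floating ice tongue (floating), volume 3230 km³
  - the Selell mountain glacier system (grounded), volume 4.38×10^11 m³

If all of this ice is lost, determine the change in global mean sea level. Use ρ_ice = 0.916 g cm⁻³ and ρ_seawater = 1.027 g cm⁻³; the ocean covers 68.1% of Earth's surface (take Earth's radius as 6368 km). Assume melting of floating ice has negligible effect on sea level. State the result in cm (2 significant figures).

The Vorund floating ice tongue is floating and already displaces its own weight of water, so its melt adds essentially nothing to sea level.
Selell: 4.38×10^11 m³ × (916/1027) = 3.907×10^11 m³ of water.
Total added water ≈ 3.907×10^11 m³ over 3.47×10^14 m² → Δh = 1.13×10^-3 m = 0.11 cm.

≈ 0.11 cm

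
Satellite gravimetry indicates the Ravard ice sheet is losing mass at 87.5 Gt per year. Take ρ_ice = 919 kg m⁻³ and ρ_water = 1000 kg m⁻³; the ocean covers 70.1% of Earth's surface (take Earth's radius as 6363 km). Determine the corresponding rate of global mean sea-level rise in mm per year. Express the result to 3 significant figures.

ρ_w = 1000 kg m⁻³. Annual water volume added = 87.5 Gt / ρ_w = 8.750×10^13 kg / 1000 kg m⁻³ = 8.750×10^10 m³.
Δh per year = 8.750×10^10 / 3.57×10^14 = 2.45×10^-4 m = 0.245 mm.

≈ 0.245 mm/yr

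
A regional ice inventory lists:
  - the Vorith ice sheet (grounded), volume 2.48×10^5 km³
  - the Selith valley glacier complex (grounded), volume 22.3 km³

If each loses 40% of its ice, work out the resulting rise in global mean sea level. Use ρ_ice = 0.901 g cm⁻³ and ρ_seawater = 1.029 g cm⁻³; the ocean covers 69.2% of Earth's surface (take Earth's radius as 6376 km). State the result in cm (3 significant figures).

Vorith: 0.4 × 2.48×10^5 km³ × (901/1029) = 8.686×10^4 km³ of water.
Selith: 0.4 × 22.3 km³ × (901/1029) = 7.810 km³ of water.
Total added water ≈ 8.687×10^13 m³ over 3.54×10^14 m² → Δh = 0.246 m = 24.6 cm.

≈ 24.6 cm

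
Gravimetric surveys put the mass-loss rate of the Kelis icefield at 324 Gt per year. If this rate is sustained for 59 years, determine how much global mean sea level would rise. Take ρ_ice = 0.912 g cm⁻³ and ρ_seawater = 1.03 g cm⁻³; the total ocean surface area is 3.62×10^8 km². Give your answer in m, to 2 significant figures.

≈ 0.051 m

Total mass lost = 324 Gt/yr × 59 yr = 1.912×10^4 Gt = 1.912×10^16 kg.
ρ_w = 1.03 g cm⁻³ = 1030 kg m⁻³, so water volume = 1.912×10^16 / 1030 = 1.856×10^13 m³.
Δh = 1.856×10^13 / 3.62×10^14 = 0.0513 m.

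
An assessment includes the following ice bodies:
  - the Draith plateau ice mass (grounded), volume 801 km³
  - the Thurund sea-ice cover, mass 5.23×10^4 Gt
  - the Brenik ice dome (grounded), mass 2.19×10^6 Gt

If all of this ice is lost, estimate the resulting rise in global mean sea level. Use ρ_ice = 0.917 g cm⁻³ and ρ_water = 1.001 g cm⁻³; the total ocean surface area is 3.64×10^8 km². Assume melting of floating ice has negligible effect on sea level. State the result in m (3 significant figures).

Draith: 801 km³ × (917/1001) = 733.8 km³ of water.
The Thurund sea-ice cover is floating and already displaces its own weight of water, so its melt adds essentially nothing to sea level.
Brenik: 2.19×10^6 Gt = 2.190×10^18 kg; dividing by ρ_w = 1.001 g cm⁻³ = 1001 kg m⁻³ gives 2.188×10^15 m³ of water.
Total added water ≈ 2.189×10^15 m³ over 3.64×10^14 m² → Δh = 6.01 m.

≈ 6.01 m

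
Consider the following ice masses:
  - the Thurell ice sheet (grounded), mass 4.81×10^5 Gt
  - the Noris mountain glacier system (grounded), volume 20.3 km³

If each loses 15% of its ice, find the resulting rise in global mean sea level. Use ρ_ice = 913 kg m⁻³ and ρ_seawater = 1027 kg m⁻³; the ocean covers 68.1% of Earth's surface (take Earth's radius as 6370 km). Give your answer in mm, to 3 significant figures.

Thurell: 0.15 × 4.81×10^5 Gt = 7.215×10^16 kg; dividing by ρ_w = 1027 kg m⁻³ gives 7.025×10^13 m³ of water.
Noris: 0.15 × 20.3 km³ × (913/1027) = 2.707 km³ of water.
Total added water ≈ 7.026×10^13 m³ over 3.47×10^14 m² → Δh = 0.202 m = 202 mm.

≈ 202 mm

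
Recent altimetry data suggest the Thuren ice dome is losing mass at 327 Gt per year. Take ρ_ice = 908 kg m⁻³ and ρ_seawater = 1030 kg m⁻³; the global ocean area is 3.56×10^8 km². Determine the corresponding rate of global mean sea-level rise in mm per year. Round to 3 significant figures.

ρ_w = 1030 kg m⁻³. Annual water volume added = 327 Gt / ρ_w = 3.270×10^14 kg / 1030 kg m⁻³ = 3.175×10^11 m³.
Δh per year = 3.175×10^11 / 3.56×10^14 = 8.92×10^-4 m = 0.892 mm.

≈ 0.892 mm/yr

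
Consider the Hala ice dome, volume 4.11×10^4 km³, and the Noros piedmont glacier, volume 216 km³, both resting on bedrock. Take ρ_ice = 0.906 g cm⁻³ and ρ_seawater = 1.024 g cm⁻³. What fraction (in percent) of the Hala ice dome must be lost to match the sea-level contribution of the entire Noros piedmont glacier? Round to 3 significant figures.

≈ 0.526 %

Equal sea-level rise means equal mass of meltwater, i.e. equal mass of ice lost.
Ice mass of Noros: 1.957×10^14 kg; ice mass of Hala: 3.724×10^16 kg.
Fraction required = 1.957×10^14 / 3.724×10^16 = 5.26×10^-3 → 0.526 %.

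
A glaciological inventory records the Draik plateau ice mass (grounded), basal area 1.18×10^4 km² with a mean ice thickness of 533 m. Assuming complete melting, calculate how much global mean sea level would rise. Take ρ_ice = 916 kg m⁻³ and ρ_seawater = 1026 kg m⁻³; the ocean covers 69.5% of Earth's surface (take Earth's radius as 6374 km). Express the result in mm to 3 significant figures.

Draik: ice volume = 1.18×10^4 km² × 533 m = 6289 km³; 6289 × (916/1026) = 5615 km³ of water.
Spread over 3.55×10^14 m² of ocean, Δh = 5.615×10^12 / 3.55×10^14 = 0.0158 m = 15.8 mm.

≈ 15.8 mm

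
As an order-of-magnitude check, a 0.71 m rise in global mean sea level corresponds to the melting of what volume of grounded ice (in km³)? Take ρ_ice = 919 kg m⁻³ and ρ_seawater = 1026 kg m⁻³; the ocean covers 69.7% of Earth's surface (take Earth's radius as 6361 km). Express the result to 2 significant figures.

≈ 2.8×10^5 km³

Required water volume = Δh × A = 0.71 m × 3.54×10^14 m² = 2.516×10^14 m³ = 2.516×10^5 km³.
Ice volume = water volume × ρ_w/ρ_ice = 2.516×10^5 × 1026/919 = 2.8×10^5 km³.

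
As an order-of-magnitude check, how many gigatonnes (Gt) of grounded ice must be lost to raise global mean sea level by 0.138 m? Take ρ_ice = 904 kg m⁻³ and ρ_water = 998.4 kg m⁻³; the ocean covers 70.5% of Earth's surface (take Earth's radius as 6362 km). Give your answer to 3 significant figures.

Required water volume = Δh × A = 0.138 m × 3.59×10^14 m² = 4.948×10^13 m³.
ρ_w = 998.4 kg m⁻³, so the mass of water = 4.948×10^13 m³ × 998.4 kg m⁻³ = 4.940×10^16 kg = 4.94×10^4 Gt (and the same mass of ice, by conservation).

≈ 4.94×10^4 Gt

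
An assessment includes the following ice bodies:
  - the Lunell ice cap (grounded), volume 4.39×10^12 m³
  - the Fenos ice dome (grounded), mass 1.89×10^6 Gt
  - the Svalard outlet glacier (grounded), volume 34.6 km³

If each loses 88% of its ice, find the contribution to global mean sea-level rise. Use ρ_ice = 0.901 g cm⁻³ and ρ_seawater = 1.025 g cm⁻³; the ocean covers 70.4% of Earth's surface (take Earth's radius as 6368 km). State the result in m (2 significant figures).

≈ 4.5 m

Lunell: 0.88 × 4.39×10^12 m³ × (901/1025) = 3.396×10^12 m³ of water.
Fenos: 0.88 × 1.89×10^6 Gt = 1.663×10^18 kg; dividing by ρ_w = 1.025 g cm⁻³ = 1025 kg m⁻³ gives 1.623×10^15 m³ of water.
Svalard: 0.88 × 34.6 km³ × (901/1025) = 26.76 km³ of water.
Total added water ≈ 1.626×10^15 m³ over 3.59×10^14 m² → Δh = 4.53 m.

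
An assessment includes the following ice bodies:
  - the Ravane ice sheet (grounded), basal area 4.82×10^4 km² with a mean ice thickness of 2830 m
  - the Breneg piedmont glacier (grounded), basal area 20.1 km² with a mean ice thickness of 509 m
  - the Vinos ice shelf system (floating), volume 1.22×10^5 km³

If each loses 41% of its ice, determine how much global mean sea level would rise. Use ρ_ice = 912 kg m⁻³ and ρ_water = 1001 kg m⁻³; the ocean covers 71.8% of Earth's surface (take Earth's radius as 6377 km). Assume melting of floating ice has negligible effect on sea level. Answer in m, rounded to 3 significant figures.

Ravane: ice volume = 4.82×10^4 km² × 2830 m = 1.364×10^5 km³; 0.41 × 1.364×10^5 × (912/1001) = 5.095×10^4 km³ of water.
Breneg: ice volume = 20.1 km² × 509 m = 10.23 km³; 0.41 × 10.23 × (912/1001) = 3.822 km³ of water.
The Vinos ice shelf system is floating and already displaces its own weight of water, so its melt adds essentially nothing to sea level.
Total added water ≈ 5.096×10^13 m³ over 3.67×10^14 m² → Δh = 0.139 m.

≈ 0.139 m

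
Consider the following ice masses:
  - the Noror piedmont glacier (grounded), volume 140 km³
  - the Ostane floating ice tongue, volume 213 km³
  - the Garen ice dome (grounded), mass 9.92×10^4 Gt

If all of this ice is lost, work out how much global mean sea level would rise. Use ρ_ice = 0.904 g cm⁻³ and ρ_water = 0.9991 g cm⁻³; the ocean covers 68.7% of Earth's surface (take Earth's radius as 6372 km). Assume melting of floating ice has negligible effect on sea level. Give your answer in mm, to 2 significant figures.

≈ 280 mm

Noror: 140 km³ × (904/999.1) = 126.7 km³ of water.
The Ostane floating ice tongue is floating and already displaces its own weight of water, so its melt adds essentially nothing to sea level.
Garen: 9.92×10^4 Gt = 9.920×10^16 kg; dividing by ρ_w = 0.9991 g cm⁻³ = 999.1 kg m⁻³ gives 9.929×10^13 m³ of water.
Total added water ≈ 9.942×10^13 m³ over 3.51×10^14 m² → Δh = 0.284 m = 280 mm.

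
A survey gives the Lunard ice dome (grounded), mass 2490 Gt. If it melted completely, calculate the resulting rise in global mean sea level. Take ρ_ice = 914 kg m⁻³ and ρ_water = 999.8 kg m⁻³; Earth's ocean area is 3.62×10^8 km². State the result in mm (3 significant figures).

≈ 6.88 mm

Lunard: 2490 Gt = 2.490×10^15 kg; dividing by ρ_w = 999.8 kg m⁻³ gives 2.490×10^12 m³ of water.
Spread over 3.62×10^14 m² of ocean, Δh = 2.490×10^12 / 3.62×10^14 = 6.88×10^-3 m = 6.88 mm.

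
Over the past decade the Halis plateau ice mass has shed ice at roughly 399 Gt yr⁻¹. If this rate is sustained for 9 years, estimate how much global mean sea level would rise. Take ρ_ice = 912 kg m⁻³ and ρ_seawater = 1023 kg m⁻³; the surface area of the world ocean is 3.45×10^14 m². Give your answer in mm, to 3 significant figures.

≈ 10.2 mm

Total mass lost = 399 Gt/yr × 9 yr = 3591 Gt = 3.591×10^15 kg.
ρ_w = 1023 kg m⁻³, so water volume = 3.591×10^15 / 1023 = 3.510×10^12 m³.
Δh = 3.510×10^12 / 3.45×10^14 = 0.0102 m = 10.2 mm.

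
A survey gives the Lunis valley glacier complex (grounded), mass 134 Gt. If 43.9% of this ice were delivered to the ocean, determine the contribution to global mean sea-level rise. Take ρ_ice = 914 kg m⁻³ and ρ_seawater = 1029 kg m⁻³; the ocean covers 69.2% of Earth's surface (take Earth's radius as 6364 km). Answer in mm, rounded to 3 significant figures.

≈ 0.162 mm

Lunis: 0.439 × 134 Gt = 5.883×10^13 kg; dividing by ρ_w = 1029 kg m⁻³ gives 5.717×10^10 m³ of water.
Spread over 3.52×10^14 m² of ocean, Δh = 5.717×10^10 / 3.52×10^14 = 1.62×10^-4 m = 0.162 mm.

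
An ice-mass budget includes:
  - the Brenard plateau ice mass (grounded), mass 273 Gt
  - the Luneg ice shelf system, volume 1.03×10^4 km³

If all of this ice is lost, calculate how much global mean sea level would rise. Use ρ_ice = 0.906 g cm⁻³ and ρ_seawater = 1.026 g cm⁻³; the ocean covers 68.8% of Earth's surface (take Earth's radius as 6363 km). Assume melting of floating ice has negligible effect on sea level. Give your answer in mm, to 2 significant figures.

≈ 0.76 mm

Brenard: 273 Gt = 2.730×10^14 kg; dividing by ρ_w = 1.026 g cm⁻³ = 1026 kg m⁻³ gives 2.661×10^11 m³ of water.
The Luneg ice shelf system is floating and already displaces its own weight of water, so its melt adds essentially nothing to sea level.
Total added water ≈ 2.661×10^11 m³ over 3.50×10^14 m² → Δh = 7.60×10^-4 m = 0.76 mm.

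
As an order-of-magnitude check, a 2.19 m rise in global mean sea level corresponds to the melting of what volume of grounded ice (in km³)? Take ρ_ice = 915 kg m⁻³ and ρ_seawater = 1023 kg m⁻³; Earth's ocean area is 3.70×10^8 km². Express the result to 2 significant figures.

≈ 9.1×10^5 km³

Required water volume = Δh × A = 2.19 m × 3.70×10^14 m² = 8.103×10^14 m³ = 8.103×10^5 km³.
Ice volume = water volume × ρ_w/ρ_ice = 8.103×10^5 × 1023/915 = 9.1×10^5 km³.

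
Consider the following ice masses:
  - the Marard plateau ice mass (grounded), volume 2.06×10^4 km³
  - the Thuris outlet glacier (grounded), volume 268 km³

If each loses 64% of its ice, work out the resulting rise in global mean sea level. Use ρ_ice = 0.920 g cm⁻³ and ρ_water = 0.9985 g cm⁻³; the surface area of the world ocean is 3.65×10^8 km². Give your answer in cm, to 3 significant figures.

≈ 3.37 cm

Marard: 0.64 × 2.06×10^4 km³ × (920/998.5) = 1.215×10^4 km³ of water.
Thuris: 0.64 × 268 km³ × (920/998.5) = 158.0 km³ of water.
Total added water ≈ 1.231×10^13 m³ over 3.65×10^14 m² → Δh = 0.0337 m = 3.37 cm.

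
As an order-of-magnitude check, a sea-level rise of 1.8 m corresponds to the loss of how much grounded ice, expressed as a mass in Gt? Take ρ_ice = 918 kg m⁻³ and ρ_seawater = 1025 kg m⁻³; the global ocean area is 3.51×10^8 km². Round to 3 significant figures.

Required water volume = Δh × A = 1.8 m × 3.51×10^14 m² = 6.318×10^14 m³.
ρ_w = 1025 kg m⁻³, so the mass of water = 6.318×10^14 m³ × 1025 kg m⁻³ = 6.476×10^17 kg = 6.48×10^5 Gt (and the same mass of ice, by conservation).

≈ 6.48×10^5 Gt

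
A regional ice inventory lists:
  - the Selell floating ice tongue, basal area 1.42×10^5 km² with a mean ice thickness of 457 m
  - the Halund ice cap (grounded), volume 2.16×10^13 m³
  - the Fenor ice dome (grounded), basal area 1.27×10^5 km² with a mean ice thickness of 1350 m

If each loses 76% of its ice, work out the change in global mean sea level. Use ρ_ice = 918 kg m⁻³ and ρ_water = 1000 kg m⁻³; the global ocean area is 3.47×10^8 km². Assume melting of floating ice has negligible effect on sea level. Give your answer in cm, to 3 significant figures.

The Selell floating ice tongue is floating and already displaces its own weight of water, so its melt adds essentially nothing to sea level.
Halund: 0.76 × 2.16×10^13 m³ × (918/1000) = 1.507×10^13 m³ of water.
Fenor: ice volume = 1.27×10^5 km² × 1350 m = 1.714×10^5 km³; 0.76 × 1.714×10^5 × (918/1000) = 1.196×10^5 km³ of water.
Total added water ≈ 1.347×10^14 m³ over 3.47×10^14 m² → Δh = 0.388 m = 38.8 cm.

≈ 38.8 cm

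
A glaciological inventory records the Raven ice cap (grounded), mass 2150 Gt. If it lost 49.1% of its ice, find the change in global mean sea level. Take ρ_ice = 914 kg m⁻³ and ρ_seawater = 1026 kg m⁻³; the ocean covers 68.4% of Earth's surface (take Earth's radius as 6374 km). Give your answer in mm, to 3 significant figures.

Raven: 0.491 × 2150 Gt = 1.056×10^15 kg; dividing by ρ_w = 1026 kg m⁻³ gives 1.029×10^12 m³ of water.
Spread over 3.49×10^14 m² of ocean, Δh = 1.029×10^12 / 3.49×10^14 = 2.95×10^-3 m = 2.95 mm.

≈ 2.95 mm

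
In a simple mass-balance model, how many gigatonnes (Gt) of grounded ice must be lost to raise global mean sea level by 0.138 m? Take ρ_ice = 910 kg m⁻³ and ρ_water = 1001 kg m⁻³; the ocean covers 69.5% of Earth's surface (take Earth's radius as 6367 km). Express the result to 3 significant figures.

Required water volume = Δh × A = 0.138 m × 3.54×10^14 m² = 4.886×10^13 m³.
ρ_w = 1001 kg m⁻³, so the mass of water = 4.886×10^13 m³ × 1001 kg m⁻³ = 4.891×10^16 kg = 4.89×10^4 Gt (and the same mass of ice, by conservation).

≈ 4.89×10^4 Gt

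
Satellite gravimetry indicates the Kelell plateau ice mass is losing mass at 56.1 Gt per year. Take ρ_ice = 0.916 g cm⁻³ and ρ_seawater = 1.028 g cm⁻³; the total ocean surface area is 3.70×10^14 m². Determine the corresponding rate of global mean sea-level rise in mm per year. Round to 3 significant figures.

≈ 0.147 mm/yr

ρ_w = 1.028 g cm⁻³ = 1028 kg m⁻³. Annual water volume added = 56.1 Gt / ρ_w = 5.610×10^13 kg / 1028 kg m⁻³ = 5.457×10^10 m³.
Δh per year = 5.457×10^10 / 3.70×10^14 = 1.47×10^-4 m = 0.147 mm.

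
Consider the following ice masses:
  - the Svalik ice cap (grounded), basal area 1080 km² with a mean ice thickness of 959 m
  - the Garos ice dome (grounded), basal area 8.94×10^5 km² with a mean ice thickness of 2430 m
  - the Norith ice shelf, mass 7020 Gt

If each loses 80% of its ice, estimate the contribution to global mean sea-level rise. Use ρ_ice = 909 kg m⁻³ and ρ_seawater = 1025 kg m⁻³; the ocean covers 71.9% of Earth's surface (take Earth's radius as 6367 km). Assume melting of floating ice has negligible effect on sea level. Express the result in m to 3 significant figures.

Svalik: ice volume = 1080 km² × 959 m = 1036 km³; 0.8 × 1036 × (909/1025) = 734.8 km³ of water.
Garos: ice volume = 8.94×10^5 km² × 2430 m = 2.172×10^6 km³; 0.8 × 2.172×10^6 × (909/1025) = 1.541×10^6 km³ of water.
The Norith ice shelf is floating and already displaces its own weight of water, so its melt adds essentially nothing to sea level.
Total added water ≈ 1.542×10^15 m³ over 3.66×10^14 m² → Δh = 4.21 m.

≈ 4.21 m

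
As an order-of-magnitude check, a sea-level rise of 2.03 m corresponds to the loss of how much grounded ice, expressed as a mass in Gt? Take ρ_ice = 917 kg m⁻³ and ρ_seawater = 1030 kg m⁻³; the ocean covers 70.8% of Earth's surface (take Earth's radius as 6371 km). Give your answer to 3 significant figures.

≈ 7.55×10^5 Gt

Required water volume = Δh × A = 2.03 m × 3.61×10^14 m² = 7.331×10^14 m³.
ρ_w = 1030 kg m⁻³, so the mass of water = 7.331×10^14 m³ × 1030 kg m⁻³ = 7.551×10^17 kg = 7.55×10^5 Gt (and the same mass of ice, by conservation).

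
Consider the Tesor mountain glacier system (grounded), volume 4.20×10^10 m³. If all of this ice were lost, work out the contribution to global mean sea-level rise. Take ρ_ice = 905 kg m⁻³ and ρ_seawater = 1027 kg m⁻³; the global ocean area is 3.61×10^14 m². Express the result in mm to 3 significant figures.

Tesor: 4.20×10^10 m³ × (905/1027) = 3.701×10^10 m³ of water.
Spread over 3.61×10^14 m² of ocean, Δh = 3.701×10^10 / 3.61×10^14 = 1.03×10^-4 m = 0.103 mm.

≈ 0.103 mm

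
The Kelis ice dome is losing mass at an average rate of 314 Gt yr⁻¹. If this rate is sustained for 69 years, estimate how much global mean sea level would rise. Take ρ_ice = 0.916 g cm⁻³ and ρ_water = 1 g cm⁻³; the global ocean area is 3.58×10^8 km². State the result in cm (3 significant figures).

≈ 6.05 cm

Total mass lost = 314 Gt/yr × 69 yr = 2.167×10^4 Gt = 2.167×10^16 kg.
ρ_w = 1 g cm⁻³ = 1000 kg m⁻³, so water volume = 2.167×10^16 / 1000 = 2.167×10^13 m³.
Δh = 2.167×10^13 / 3.58×10^14 = 0.0605 m = 6.05 cm.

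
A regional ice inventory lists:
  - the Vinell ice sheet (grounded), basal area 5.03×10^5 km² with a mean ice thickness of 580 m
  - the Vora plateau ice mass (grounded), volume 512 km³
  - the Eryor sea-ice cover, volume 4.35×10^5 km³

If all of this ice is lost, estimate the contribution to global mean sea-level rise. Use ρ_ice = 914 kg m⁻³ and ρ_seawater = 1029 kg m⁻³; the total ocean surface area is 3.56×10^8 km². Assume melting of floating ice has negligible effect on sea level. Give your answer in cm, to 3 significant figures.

Vinell: ice volume = 5.03×10^5 km² × 580 m = 2.917×10^5 km³; 2.917×10^5 × (914/1029) = 2.591×10^5 km³ of water.
Vora: 512 km³ × (914/1029) = 454.8 km³ of water.
The Eryor sea-ice cover is floating and already displaces its own weight of water, so its melt adds essentially nothing to sea level.
Total added water ≈ 2.596×10^14 m³ over 3.56×10^14 m² → Δh = 0.729 m = 72.9 cm.

≈ 72.9 cm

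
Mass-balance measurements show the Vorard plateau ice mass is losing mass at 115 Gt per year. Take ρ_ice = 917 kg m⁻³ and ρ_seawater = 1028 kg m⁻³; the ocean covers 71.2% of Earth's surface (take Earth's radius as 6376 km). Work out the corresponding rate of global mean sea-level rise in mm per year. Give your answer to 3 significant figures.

ρ_w = 1028 kg m⁻³. Annual water volume added = 115 Gt / ρ_w = 1.150×10^14 kg / 1028 kg m⁻³ = 1.119×10^11 m³.
Δh per year = 1.119×10^11 / 3.64×10^14 = 3.08×10^-4 m = 0.308 mm.

≈ 0.308 mm/yr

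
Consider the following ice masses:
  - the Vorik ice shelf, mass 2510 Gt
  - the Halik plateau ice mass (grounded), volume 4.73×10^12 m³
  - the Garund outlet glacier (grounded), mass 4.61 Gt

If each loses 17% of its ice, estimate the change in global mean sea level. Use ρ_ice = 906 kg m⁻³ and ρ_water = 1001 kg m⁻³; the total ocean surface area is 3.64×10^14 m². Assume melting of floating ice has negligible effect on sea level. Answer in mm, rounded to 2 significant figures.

The Vorik ice shelf is floating and already displaces its own weight of water, so its melt adds essentially nothing to sea level.
Halik: 0.17 × 4.73×10^12 m³ × (906/1001) = 7.278×10^11 m³ of water.
Garund: 0.17 × 4.61 Gt = 7.837×10^11 kg; dividing by ρ_w = 1001 kg m⁻³ gives 7.829×10^8 m³ of water.
Total added water ≈ 7.286×10^11 m³ over 3.64×10^14 m² → Δh = 2.00×10^-3 m = 2.0 mm.

≈ 2.0 mm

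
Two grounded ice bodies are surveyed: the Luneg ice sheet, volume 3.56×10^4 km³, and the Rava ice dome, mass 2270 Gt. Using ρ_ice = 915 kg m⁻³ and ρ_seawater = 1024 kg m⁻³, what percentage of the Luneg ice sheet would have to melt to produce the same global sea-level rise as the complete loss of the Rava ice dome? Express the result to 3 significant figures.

≈ 6.97 %

Equal sea-level rise means equal mass of meltwater, i.e. equal mass of ice lost.
Ice mass of Rava: 2.270×10^15 kg; ice mass of Luneg: 3.257×10^16 kg.
Fraction required = 2.270×10^15 / 3.257×10^16 = 0.0697 → 6.97 %.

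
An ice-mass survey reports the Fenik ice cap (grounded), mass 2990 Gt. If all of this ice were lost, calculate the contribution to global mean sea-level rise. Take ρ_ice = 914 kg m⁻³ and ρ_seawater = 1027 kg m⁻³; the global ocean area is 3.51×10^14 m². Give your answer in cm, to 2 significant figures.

Fenik: 2990 Gt = 2.990×10^15 kg; dividing by ρ_w = 1027 kg m⁻³ gives 2.911×10^12 m³ of water.
Spread over 3.51×10^14 m² of ocean, Δh = 2.911×10^12 / 3.51×10^14 = 8.29×10^-3 m = 0.83 cm.

≈ 0.83 cm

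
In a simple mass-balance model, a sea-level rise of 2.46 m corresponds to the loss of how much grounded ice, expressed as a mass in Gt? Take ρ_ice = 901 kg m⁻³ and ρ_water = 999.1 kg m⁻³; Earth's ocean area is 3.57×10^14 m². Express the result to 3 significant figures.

Required water volume = Δh × A = 2.46 m × 3.57×10^14 m² = 8.782×10^14 m³.
ρ_w = 999.1 kg m⁻³, so the mass of water = 8.782×10^14 m³ × 999.1 kg m⁻³ = 8.774×10^17 kg = 8.77×10^5 Gt (and the same mass of ice, by conservation).

≈ 8.77×10^5 Gt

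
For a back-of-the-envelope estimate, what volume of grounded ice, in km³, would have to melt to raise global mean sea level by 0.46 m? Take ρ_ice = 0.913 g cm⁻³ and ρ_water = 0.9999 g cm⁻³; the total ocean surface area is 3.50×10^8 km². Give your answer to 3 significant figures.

≈ 1.76×10^5 km³

Required water volume = Δh × A = 0.46 m × 3.50×10^14 m² = 1.610×10^14 m³ = 1.610×10^5 km³.
Ice volume = water volume × ρ_w/ρ_ice = 1.610×10^5 × 999.9/913 = 1.76×10^5 km³.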